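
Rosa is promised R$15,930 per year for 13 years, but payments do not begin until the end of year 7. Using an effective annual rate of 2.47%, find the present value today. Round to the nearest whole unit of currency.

R$151,429

Value one period before first payment (t=6): 15930 × [1 − (1+0.0247)^(−13)] / 0.0247 = 15930 × 11.004608 = 175,303.4103
PV₀ = 175,303.4103 / (1+0.0247)^6 = 175,303.4103 / 1.157658 = 151,429.3114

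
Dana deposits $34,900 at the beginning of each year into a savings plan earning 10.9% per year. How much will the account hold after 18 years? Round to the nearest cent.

Accumulation factor s(18|0.109) × (1+i) = 55.330451; FV = 34900 × 55.330451 = 1,931,032.7383
(Beginning-of-period payments → annuity-due factor ×(1+i).)

$1,931,032.74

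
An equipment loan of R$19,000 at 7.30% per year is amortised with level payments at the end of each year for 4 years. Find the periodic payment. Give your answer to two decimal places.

Annuity-PV factor = 3.364397; PMT = 19000 / 3.364397 = 5,647.3715

R$5,647.37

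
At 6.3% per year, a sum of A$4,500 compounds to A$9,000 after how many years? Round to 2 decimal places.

11.35 years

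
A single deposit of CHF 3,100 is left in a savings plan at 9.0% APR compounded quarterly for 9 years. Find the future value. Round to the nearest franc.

i = 0.09/4 = 0.0225 per quarter; n = 9·4 = 36.
FV = PV·(1+i)^n = 3,100 × 2.227816 = 6,906.2309

CHF 6,906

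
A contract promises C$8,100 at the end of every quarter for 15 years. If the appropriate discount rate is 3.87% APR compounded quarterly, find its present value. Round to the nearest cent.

C$367,382.42

i = 0.0387/4 = 0.009675 per quarter; n = 15·4 = 60.
PV = 8100 × [1 − (1+0.009675)^(−60)] / 0.009675 = 8100 × 45.355855 = 367,382.4215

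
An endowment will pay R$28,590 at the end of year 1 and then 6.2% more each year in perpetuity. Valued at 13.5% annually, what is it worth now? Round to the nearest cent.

PV = D₁/(r − g) = 28590/(0.135 − 0.062) = 391,643.8356

R$391,643.84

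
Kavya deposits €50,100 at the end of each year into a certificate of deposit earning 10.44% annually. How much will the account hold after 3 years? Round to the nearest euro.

€166,537

FV = PMT · [(1+i)^n − 1] / i = 50100 · 3.324099 = 166,537.3779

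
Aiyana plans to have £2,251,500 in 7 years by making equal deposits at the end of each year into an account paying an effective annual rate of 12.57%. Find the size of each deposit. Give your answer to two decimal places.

£219,279.92

PMT = 2.2515e+06 / ( [(1+0.1257)^7 − 1] / 0.1257 ) = 2.2515e+06 / 10.267698 = 219,279.9249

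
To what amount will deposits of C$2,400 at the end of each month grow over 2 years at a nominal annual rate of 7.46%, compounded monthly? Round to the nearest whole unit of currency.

i = 0.0746/12 = 0.00621667 per month; n = 2·12 = 24.
Accumulation factor s(24|0.00621667) = 25.796639; FV = 2400 × 25.796639 = 61,911.9339

C$61,912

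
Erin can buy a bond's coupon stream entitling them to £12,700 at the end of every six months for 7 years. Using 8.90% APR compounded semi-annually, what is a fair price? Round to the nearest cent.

i = 0.089/2 = 0.0445 per half-year; n = 7·2 = 14.
Annuity factor a(14|0.0445) = 10.256114; PV = 12700 × 10.256114 = 130,252.6503

£130,252.65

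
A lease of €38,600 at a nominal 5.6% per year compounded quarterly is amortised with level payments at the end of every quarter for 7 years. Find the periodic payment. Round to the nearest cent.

i = 0.056/4 = 0.014 per quarter; n = 7·4 = 28.
PMT = 38600 / ( [1 − (1+0.014)^(−28)] / 0.014 ) = 38600 / 23.032599 = 1,675.8856

€1,675.89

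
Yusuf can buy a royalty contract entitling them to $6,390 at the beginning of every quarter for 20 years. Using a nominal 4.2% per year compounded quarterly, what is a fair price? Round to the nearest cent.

Periodic rate i = 0.042/4 = 0.0105; n = 20 × 4 = 80 periods.
PV = PMT · [1 − (1+i)^(−n)] / i × (1+i) = 6390 · 54.508748 = 348,310.9000
Payments are at the start of each period, so multiply by (1+i).

$348,310.90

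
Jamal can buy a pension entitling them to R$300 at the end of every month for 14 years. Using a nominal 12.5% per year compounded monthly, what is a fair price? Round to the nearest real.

R$23,750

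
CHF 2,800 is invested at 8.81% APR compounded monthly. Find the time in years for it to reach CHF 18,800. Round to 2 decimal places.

21.69 years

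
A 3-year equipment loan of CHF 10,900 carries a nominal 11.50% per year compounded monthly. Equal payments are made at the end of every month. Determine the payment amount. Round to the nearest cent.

CHF 359.44

Periodic rate i = 0.115/12 = 0.00958333; n = 3 × 12 = 36 periods.
Annuity-PV factor = 30.325079; PMT = 10900 / 30.325079 = 359.4385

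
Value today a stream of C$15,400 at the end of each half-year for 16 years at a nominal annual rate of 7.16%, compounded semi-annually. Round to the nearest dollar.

Periodic rate i = 0.0716/2 = 0.0358; n = 16 × 2 = 32 periods.
PV = 15400 × [1 − (1+0.0358)^(−32)] / 0.0358 = 15400 × 18.869627 = 290,592.2623

C$290,592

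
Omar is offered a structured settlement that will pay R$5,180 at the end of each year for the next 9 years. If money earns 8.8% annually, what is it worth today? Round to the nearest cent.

Annuity factor a(9|0.088) = 6.044302; PV = 5180 × 6.044302 = 31,309.4857

R$31,309.49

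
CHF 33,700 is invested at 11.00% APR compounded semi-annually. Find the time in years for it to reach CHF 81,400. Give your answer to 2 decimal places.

8.24 years

Periodic rate i = 0.11/2 = 0.055.
(1+i)^n = 81400/33700 = 2.41543, so n = ln 2.41543 / ln 1.055 = 16.4711 half-years
= 16.4711/2 years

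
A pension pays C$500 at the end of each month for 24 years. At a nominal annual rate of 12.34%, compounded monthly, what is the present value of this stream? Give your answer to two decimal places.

C$46,068.50

i = 0.1234/12 = 0.0102833 per month; n = 24·12 = 288.
PV = PMT · [1 − (1+i)^(−n)] / i = 500 · 92.137004 = 46,068.5020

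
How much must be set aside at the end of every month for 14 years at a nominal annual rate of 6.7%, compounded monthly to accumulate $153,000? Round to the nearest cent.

i = 0.067/12 = 0.00558333 per month; n = 14·12 = 168.
PMT = 153000 / ( [(1+0.00558333)^168 − 1] / 0.00558333 ) = 153000 / 277.291330 = 551.7663

$551.77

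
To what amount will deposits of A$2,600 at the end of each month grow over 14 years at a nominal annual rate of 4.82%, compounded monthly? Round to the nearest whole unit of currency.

With 12 periods per year: i = 0.00401667, n = 168.
FV = 2600 × [(1+0.00401667)^168 − 1] / 0.00401667 = 2600 × 239.250108 = 622,050.2816

A$622,050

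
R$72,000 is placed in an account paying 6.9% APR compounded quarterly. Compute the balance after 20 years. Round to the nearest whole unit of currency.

i = 0.069/4 = 0.01725 per quarter; n = 20·4 = 80.
FV = PV·(1+i)^n = 72,000 × 3.928402 = 282,844.9170

R$282,845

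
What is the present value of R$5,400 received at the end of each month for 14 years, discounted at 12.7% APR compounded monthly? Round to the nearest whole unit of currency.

With 12 periods per year: i = 0.0105833, n = 168.
PV = PMT · [1 − (1+i)^(−n)] / i = 5400 · 78.372108 = 423,209.3855

R$423,209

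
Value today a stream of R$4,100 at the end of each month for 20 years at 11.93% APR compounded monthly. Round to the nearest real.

With 12 periods per year: i = 0.00994167, n = 240.
Annuity factor a(240|0.00994167) = 91.223407; PV = 4100 × 91.223407 = 374,015.9707

R$374,016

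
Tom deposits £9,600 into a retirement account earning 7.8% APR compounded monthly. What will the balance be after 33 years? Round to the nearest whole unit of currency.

With 12 periods per year: i = 0.0065, n = 396.
9,600 × (1+0.0065)^396 = 9,600 × 13.009379 = 124,890.0404

£124,890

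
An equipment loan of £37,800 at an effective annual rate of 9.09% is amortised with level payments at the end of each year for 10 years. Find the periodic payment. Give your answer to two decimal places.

£5,913.35

PMT = 37800 / ( [1 − (1+0.0909)^(−10)] / 0.0909 ) = 37800 / 6.392312 = 5,913.3530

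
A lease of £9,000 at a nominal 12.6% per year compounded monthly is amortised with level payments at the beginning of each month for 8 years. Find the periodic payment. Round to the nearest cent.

£147.71

With 12 periods per year: i = 0.0105, n = 96.
Annuity-PV factor × (1+i) = 60.931121; PMT = 9000 / 60.931121 = 147.7078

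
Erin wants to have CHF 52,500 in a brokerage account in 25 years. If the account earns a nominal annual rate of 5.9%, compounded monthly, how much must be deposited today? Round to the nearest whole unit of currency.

With 12 periods per year: i = 0.00491667, n = 300.
PV = FV·(1+i)^(−n) = 52,500 × 0.229607 = 12,054.3714

CHF 12,054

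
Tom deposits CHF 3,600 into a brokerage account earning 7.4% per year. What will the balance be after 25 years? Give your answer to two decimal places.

3,600 × (1+0.074)^25 = 3,600 × 5.958090 = 21,449.1228

CHF 21,449.12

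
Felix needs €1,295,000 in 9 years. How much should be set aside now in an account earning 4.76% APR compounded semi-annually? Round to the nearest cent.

€848,003.25

Periodic rate i = 0.0476/2 = 0.0238; n = 9 × 2 = 18 periods.
Discount factor = (1+0.0238)^(−18) = 0.654829; PV = 1,295,000 × 0.654829 = 848,003.2458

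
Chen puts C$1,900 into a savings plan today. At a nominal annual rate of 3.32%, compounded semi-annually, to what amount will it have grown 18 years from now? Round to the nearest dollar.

With 2 periods per year: i = 0.0166, n = 36.
FV = PV·(1+i)^n = 1,900 × 1.808855 = 3,436.8248

C$3,437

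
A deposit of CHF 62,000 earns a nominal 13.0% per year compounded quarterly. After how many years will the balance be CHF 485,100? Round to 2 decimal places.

16.08 years

Periodic rate i = 0.13/4 = 0.0325.
n = ln(485100/62000) / ln(1+0.0325) = ln(7.82419) / 0.031983 = 64.3222 quarters
= 64.3222/4 years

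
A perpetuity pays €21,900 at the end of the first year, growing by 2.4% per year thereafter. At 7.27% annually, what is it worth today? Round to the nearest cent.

€449,691.99

PV = D₁/(r − g) = 21900/(0.0727 − 0.024) = 449,691.9918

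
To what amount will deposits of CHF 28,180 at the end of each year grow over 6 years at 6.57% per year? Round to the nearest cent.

FV = 28180 × [(1+0.0657)^6 − 1] / 0.0657 = 28180 × 7.076197 = 199,407.2235

CHF 199,407.22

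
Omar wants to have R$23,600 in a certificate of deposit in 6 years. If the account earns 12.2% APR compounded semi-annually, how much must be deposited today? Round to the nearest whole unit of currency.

R$11,597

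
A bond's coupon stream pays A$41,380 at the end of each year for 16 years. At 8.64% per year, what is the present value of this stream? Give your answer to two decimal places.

PV = 41380 × [1 − (1+0.0864)^(−16)] / 0.0864 = 41380 × 8.500454 = 351,748.7975

A$351,748.80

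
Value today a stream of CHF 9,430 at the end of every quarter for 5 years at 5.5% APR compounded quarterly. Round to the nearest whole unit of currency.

Periodic rate i = 0.055/4 = 0.01375; n = 5 × 4 = 20 periods.
Annuity factor a(20|0.01375) = 17.382073; PV = 9430 × 17.382073 = 163,912.9503

CHF 163,913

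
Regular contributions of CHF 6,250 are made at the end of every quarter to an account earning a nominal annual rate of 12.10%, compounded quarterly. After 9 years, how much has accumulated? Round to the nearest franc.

CHF 397,461

Periodic rate i = 0.121/4 = 0.03025; n = 9 × 4 = 36 periods.
FV = 6250 × [(1+0.03025)^36 − 1] / 0.03025 = 6250 × 63.593751 = 397,460.9412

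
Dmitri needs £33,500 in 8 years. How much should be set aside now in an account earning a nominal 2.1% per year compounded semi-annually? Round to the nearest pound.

i = 0.021/2 = 0.0105 per half-year; n = 8·2 = 16.
PV = 33,500 / (1 + 0.0105)^16 = 33,500 / 1.181901 = 28,344.1685

£28,344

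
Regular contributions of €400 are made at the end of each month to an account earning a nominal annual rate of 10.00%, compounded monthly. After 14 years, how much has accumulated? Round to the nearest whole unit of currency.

i = 0.1/12 = 0.00833333 per month; n = 14·12 = 168.
Accumulation factor s(168|0.00833333) = 363.809201; FV = 400 × 363.809201 = 145,523.6803

€145,524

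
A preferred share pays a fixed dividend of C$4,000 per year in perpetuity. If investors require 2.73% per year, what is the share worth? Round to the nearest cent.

PV = PMT / i = 4000 / 0.0273 = 146,520.1465

C$146,520.15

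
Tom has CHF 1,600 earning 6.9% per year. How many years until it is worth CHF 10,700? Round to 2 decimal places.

28.48 years

(1+i)^n = 10700/1600 = 6.68750, so n = ln 6.68750 / ln 1.069 = 28.4793 years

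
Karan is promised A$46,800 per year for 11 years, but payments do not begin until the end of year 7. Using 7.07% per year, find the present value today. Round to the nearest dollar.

A$232,119

PV at t=6 (ordinary 11-year annuity): 46800 × a(11|0.0707) = 46800 × 7.472598 = 349,717.6096
PV₀ = 349,717.6096 / (1+0.0707)^6 = 349,717.6096 / 1.506631 = 232,118.9970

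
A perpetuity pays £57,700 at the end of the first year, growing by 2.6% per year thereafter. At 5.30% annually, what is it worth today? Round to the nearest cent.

£2,137,037.04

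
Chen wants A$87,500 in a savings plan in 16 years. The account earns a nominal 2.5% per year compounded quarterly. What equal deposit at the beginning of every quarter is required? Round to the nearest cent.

i = 0.025/4 = 0.00625 per quarter; n = 16·4 = 64.
PMT = 87500 / ( [(1+0.00625)^64 − 1] / 0.00625 × (1+i) ) = 87500 / 78.884978 = 1,109.2099

A$1,109.21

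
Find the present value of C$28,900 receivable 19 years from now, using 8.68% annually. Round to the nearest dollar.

PV = FV·(1+i)^(−n) = 28,900 × 0.205663 = 5,943.6726

C$5,944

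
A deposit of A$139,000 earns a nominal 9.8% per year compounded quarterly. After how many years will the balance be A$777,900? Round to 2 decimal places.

17.79 years

Periodic rate i = 0.098/4 = 0.0245.
(1+i)^n = 777900/139000 = 5.59640, so n = ln 5.59640 / ln 1.0245 = 71.1484 quarters
= 71.1484/4 years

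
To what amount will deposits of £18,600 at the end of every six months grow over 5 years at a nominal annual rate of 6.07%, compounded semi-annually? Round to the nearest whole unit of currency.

£213,572

Periodic rate i = 0.0607/2 = 0.03035; n = 5 × 2 = 10 periods.
FV = 18600 × [(1+0.03035)^10 − 1] / 0.03035 = 18600 × 11.482375 = 213,572.1711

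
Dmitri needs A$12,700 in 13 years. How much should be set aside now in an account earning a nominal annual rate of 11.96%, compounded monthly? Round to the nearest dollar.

Periodic rate i = 0.1196/12 = 0.00996667; n = 13 × 12 = 156 periods.
PV = 12,700 / (1 + 0.00996667)^156 = 12,700 / 4.697841 = 2,703.3696

A$2,703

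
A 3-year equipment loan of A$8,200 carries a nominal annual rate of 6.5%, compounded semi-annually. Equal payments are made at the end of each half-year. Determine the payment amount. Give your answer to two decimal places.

With 2 periods per year: i = 0.0325, n = 6.
PMT = 8200 / ( [1 − (1+0.0325)^(−6)] / 0.0325 ) = 8200 / 5.372590 = 1,526.2657

A$1,526.27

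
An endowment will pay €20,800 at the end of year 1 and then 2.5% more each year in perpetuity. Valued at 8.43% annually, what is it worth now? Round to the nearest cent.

PV = D₁/(r − g) = 20800/(0.0843 − 0.025) = 350,758.8533

€350,758.85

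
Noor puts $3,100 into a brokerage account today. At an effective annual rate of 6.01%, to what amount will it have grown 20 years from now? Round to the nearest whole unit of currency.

$9,961

3,100 × (1+0.0601)^20 = 3,100 × 3.213192 = 9,960.8955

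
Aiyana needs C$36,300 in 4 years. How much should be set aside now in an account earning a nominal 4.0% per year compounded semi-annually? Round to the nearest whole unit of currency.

Periodic rate i = 0.04/2 = 0.02; n = 4 × 2 = 8 periods.
PV = FV·(1+i)^(−n) = 36,300 × 0.853490 = 30,981.7005

C$30,982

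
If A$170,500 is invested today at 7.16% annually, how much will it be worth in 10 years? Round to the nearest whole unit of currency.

A$340,449

FV = 170,500 × (1 + 0.0716)^10 = 340,448.5060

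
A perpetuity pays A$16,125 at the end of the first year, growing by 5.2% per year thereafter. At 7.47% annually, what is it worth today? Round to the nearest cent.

A$710,352.42

PV = PMT / (i − g) = 16125 / (0.0747 − 0.052) = 16125 / 0.022700 = 710,352.4229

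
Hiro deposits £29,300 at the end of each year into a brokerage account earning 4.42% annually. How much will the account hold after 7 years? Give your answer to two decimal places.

FV = PMT · [(1+i)^n − 1] / i = 29300 · 7.999681 = 234,390.6539

£234,390.65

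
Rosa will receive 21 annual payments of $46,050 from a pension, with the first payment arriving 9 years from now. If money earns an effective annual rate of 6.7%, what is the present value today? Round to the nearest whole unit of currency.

$304,303

PV at t=8 (ordinary 21-year annuity): 46050 × a(21|0.067) = 46050 × 11.101774 = 511,236.6786
Discount back 8 years: 511,236.6786 × (1+0.067)^(−8) = 511,236.6786 × 0.595230 = 304,303.2910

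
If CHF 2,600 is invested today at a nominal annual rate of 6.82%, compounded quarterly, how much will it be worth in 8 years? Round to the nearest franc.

With 4 periods per year: i = 0.01705, n = 32.
FV = PV·(1+i)^n = 2,600 × 1.717725 = 4,466.0860

CHF 4,466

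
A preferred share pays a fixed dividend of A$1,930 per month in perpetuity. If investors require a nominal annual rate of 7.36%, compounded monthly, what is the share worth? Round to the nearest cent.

Periodic rate i = 0.0736/12 = 0.00613333.
PV = PMT / i = 1930 / 0.00613333 = 314,673.9130

A$314,673.91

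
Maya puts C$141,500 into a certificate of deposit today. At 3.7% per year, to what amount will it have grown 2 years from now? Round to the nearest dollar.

FV = 141,500 × (1 + 0.037)^2 = 152,164.7135

C$152,165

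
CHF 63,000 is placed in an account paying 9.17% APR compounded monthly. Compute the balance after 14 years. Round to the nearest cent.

CHF 226,343.64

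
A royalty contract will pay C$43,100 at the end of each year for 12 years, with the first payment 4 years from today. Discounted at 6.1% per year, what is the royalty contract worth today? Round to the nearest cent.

C$300,882.36

Value one period before first payment (t=3): 43100 × [1 − (1+0.061)^(−12)] / 0.061 = 43100 × 8.338071 = 359,370.8782
Discount back 3 years: 359,370.8782 × (1+0.061)^(−3) = 359,370.8782 × 0.837247 = 300,882.3616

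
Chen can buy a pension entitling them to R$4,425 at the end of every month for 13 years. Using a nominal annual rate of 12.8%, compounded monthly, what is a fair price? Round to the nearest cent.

R$335,585.30

i = 0.128/12 = 0.0106667 per month; n = 13·12 = 156.
PV = PMT · [1 − (1+i)^(−n)] / i = 4425 · 75.838486 = 335,585.3024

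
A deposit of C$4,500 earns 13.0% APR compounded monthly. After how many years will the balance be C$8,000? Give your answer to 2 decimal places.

4.45 years

Periodic rate i = 0.13/12 = 0.0108333.
n = ln(8000/4500) / ln(1+0.0108333) = ln(1.77778) / 0.010775 = 53.3977 months
= 53.3977/12 years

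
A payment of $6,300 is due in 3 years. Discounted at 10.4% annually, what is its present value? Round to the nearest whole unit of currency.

PV = FV·(1+i)^(−n) = 6,300 × 0.743178 = 4,682.0207

$4,682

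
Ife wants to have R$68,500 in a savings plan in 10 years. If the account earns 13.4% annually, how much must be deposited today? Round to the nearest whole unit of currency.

Discount factor = (1+0.134)^(−10) = 0.284361; PV = 68,500 × 0.284361 = 19,478.7026

R$19,479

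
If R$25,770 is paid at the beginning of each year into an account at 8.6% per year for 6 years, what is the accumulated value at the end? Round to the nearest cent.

R$208,435.59

Accumulation factor s(6|0.086) × (1+i) = 8.088304; FV = 25770 × 8.088304 = 208,435.5944
(Beginning-of-period payments → annuity-due factor ×(1+i).)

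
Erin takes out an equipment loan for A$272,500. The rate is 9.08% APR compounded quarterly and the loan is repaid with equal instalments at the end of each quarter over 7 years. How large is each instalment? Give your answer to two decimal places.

A$13,256.93

With 4 periods per year: i = 0.0227, n = 28.
PMT = 272500 / ( [1 − (1+0.0227)^(−28)] / 0.0227 ) = 272500 / 20.555292 = 13,256.9267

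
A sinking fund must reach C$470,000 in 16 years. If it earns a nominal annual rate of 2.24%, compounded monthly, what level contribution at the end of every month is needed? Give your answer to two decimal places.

i = 0.0224/12 = 0.00186667 per month; n = 16·12 = 192.
FV-annuity factor = 230.657092; PMT = 470000 / 230.657092 = 2,037.6568

C$2,037.66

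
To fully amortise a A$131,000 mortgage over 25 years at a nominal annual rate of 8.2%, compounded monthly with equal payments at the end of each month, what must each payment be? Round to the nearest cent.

i = 0.082/12 = 0.00683333 per month; n = 25·12 = 300.
PMT = 131000 / ( [1 − (1+0.00683333)^(−300)] / 0.00683333 ) = 131000 / 127.370395 = 1,028.4965

A$1,028.50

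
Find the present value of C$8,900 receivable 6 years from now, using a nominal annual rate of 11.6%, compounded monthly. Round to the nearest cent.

C$4,452.18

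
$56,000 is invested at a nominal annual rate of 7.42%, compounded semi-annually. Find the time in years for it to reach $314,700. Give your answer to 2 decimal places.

23.69 years

Periodic rate i = 0.0742/2 = 0.0371.
n = ln(314700/56000) / ln(1+0.0371) = ln(5.61964) / 0.036428 = 47.3880 half-years
= 47.3880/2 years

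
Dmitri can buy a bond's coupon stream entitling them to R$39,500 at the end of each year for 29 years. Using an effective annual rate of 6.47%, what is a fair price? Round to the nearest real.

PV = 39500 × [1 − (1+0.0647)^(−29)] / 0.0647 = 39500 × 12.946923 = 511,403.4761

R$511,403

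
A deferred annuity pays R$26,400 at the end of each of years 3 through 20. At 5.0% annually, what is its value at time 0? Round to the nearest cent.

R$279,913.92

Value one period before first payment (t=2): 26400 × [1 − (1+0.05)^(−18)] / 0.05 = 26400 × 11.689587 = 308,605.0942
PV₀ = 308,605.0942 / (1+0.05)^2 = 308,605.0942 / 1.102500 = 279,913.9177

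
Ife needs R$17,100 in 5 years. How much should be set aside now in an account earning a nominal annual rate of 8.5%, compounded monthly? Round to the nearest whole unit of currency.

Periodic rate i = 0.085/12 = 0.00708333; n = 5 × 12 = 60 periods.
PV = 17,100 / (1 + 0.00708333)^60 = 17,100 / 1.527301 = 11,196.2243

R$11,196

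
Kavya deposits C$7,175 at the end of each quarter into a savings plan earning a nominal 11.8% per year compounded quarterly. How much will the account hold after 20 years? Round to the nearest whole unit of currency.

C$2,246,256

Periodic rate i = 0.118/4 = 0.0295; n = 20 × 4 = 80 periods.
FV = 7175 × [(1+0.0295)^80 − 1] / 0.0295 = 7175 × 313.067009 = 2,246,255.7870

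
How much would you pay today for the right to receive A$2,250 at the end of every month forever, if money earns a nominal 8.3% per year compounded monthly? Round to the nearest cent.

A$325,301.20

Periodic rate i = 0.083/12 = 0.00691667.
PV = C/r = 2250/0.00691667 = 325,301.2048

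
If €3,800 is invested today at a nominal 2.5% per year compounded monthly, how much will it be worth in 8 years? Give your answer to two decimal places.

€4,640.36

Periodic rate i = 0.025/12 = 0.00208333; n = 8 × 12 = 96 periods.
FV = 3,800 × (1 + 0.00208333)^96 = 4,640.3650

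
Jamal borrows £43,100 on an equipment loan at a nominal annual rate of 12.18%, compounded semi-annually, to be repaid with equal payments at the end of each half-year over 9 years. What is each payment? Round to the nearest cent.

i = 0.1218/2 = 0.0609 per half-year; n = 9·2 = 18.
Annuity-PV factor = 10.754804; PMT = 43100 / 10.754804 = 4,007.5114

£4,007.51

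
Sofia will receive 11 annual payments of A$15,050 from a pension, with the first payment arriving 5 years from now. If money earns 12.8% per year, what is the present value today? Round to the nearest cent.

A$53,319.77

Value one period before first payment (t=4): 15050 × [1 − (1+0.128)^(−11)] / 0.128 = 15050 × 5.735723 = 86,322.6262
PV₀ = 86,322.6262 / (1+0.128)^4 = 86,322.6262 / 1.618961 = 53,319.7674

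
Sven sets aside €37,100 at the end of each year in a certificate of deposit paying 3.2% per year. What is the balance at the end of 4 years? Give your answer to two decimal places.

€155,676.38

Accumulation factor s(4|0.032) = 4.196129; FV = 37100 × 4.196129 = 155,676.3773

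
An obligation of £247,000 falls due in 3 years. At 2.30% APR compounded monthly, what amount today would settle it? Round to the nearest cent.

Periodic rate i = 0.023/12 = 0.00191667; n = 3 × 12 = 36 periods.
PV = 247,000 / (1 + 0.00191667)^36 = 247,000 / 1.071365 = 230,546.9149

£230,546.91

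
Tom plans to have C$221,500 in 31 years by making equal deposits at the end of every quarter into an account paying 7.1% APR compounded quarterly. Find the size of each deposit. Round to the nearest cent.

Periodic rate i = 0.071/4 = 0.01775; n = 31 × 4 = 124 periods.
PMT = 221500 / ( [(1+0.01775)^124 − 1] / 0.01775 ) = 221500 / 442.890521 = 500.1236

C$500.12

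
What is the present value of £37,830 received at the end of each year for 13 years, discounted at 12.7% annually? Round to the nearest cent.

Annuity factor a(13|0.127) = 6.209893; PV = 37830 × 6.209893 = 234,920.2503

£234,920.25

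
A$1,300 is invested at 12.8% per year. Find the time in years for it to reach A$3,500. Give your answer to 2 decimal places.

8.22 years

n = ln(3500/1300) / ln(1+0.128) = ln(2.69231) / 0.120446 = 8.2228 years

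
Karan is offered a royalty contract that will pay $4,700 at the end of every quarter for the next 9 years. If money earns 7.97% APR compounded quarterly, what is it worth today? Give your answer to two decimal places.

i = 0.0797/4 = 0.019925 per quarter; n = 9·4 = 36.
Annuity factor a(36|0.019925) = 25.519570; PV = 4700 × 25.519570 = 119,941.9792

$119,941.98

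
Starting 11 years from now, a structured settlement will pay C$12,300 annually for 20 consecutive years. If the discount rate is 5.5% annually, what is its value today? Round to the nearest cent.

C$86,052.27

PV at t=10 (ordinary 20-year annuity): 12300 × a(20|0.055) = 12300 × 11.950382 = 146,989.7046
Discount back 10 years: 146,989.7046 × (1+0.055)^(−10) = 146,989.7046 × 0.585431 = 86,052.2679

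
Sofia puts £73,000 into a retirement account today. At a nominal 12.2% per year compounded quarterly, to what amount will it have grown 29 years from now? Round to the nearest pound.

£2,381,718

With 4 periods per year: i = 0.0305, n = 116.
73,000 × (1+0.0305)^116 = 73,000 × 32.626279 = 2,381,718.3872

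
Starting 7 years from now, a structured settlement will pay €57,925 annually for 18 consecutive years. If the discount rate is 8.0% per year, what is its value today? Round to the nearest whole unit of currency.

€342,098

PV at t=6 (ordinary 18-year annuity): 57925 × a(18|0.08) = 57925 × 9.371887 = 542,866.5624
PV₀ = 542,866.5624 / (1+0.08)^6 = 542,866.5624 / 1.586874 = 342,098.0190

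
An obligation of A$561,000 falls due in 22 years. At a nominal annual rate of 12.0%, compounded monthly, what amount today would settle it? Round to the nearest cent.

A$40,562.08

i = 0.12/12 = 0.01 per month; n = 22·12 = 264.
PV = FV·(1+i)^(−n) = 561,000 × 0.072303 = 40,562.0768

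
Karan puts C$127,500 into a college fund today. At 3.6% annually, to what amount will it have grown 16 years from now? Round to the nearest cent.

C$224,525.81

FV = PV·(1+i)^n = 127,500 × 1.760987 = 224,525.8097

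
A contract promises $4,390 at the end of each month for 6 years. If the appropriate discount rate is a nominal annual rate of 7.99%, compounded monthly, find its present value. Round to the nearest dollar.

$250,451

With 12 periods per year: i = 0.00665833, n = 72.
PV = 4390 × [1 − (1+0.00665833)^(−72)] / 0.00665833 = 4390 × 57.050409 = 250,451.2934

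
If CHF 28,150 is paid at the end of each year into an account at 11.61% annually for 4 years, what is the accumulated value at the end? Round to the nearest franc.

FV = 28150 × [(1+0.1161)^4 − 1] / 0.1161 = 28150 × 4.752082 = 133,771.1020

CHF 133,771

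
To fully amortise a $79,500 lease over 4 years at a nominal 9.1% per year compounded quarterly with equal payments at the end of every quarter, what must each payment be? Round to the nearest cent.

i = 0.091/4 = 0.02275 per quarter; n = 4·4 = 16.
PMT = 79500 / ( [1 − (1+0.02275)^(−16)] / 0.02275 ) = 79500 / 13.286537 = 5,983.5002

$5,983.50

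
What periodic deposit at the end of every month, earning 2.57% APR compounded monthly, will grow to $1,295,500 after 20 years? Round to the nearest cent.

$4,134.63

With 12 periods per year: i = 0.00214167, n = 240.
PMT = 1.2955e+06 / ( [(1+0.00214167)^240 − 1] / 0.00214167 ) = 1.2955e+06 / 313.329339 = 4,134.6272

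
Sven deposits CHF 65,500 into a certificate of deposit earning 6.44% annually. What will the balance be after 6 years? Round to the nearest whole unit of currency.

65,500 × (1+0.0644)^6 = 65,500 × 1.454217 = 95,251.2087

CHF 95,251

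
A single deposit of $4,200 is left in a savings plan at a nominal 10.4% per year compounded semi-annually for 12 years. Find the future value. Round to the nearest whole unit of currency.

With 2 periods per year: i = 0.052, n = 24.
FV = 4,200 × (1 + 0.052)^24 = 14,178.3942

$14,178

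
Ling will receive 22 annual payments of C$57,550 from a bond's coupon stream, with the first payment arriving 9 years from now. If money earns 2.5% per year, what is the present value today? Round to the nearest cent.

Value one period before first payment (t=8): 57550 × [1 − (1+0.025)^(−22)] / 0.025 = 57550 × 16.765413 = 964,849.5320
Discount back 8 years: 964,849.5320 × (1+0.025)^(−8) = 964,849.5320 × 0.820747 = 791,896.9447

C$791,896.94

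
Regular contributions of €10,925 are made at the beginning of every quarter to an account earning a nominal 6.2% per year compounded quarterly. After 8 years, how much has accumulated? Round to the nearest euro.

€455,157

i = 0.062/4 = 0.0155 per quarter; n = 8·4 = 32.
FV = 10925 × [(1+0.0155)^32 − 1] / 0.0155 × (1+i) = 10925 × 41.661937 = 455,156.6647
(annuity-due: payments at period start, so ×(1+i).)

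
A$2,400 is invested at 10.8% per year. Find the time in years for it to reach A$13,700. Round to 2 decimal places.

16.99 years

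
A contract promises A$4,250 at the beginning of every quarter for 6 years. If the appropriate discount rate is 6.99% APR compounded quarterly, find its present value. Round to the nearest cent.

i = 0.0699/4 = 0.017475 per quarter; n = 6·4 = 24.
Annuity factor a(24|0.017475) × (1+i) = 19.806440; PV = 4250 × 19.806440 = 84,177.3715
(Beginning-of-period payments → annuity-due factor ×(1+i).)

A$84,177.37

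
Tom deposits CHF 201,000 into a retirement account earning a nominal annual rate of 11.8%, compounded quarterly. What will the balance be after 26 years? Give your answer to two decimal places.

CHF 4,133,677.17

i = 0.118/4 = 0.0295 per quarter; n = 26·4 = 104.
FV = 201,000 × (1 + 0.0295)^104 = 4,133,677.1734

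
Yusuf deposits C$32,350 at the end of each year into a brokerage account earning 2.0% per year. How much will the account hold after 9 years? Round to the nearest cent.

FV = 32350 × [(1+0.02)^9 − 1] / 0.02 = 32350 × 9.754628 = 315,562.2297

C$315,562.23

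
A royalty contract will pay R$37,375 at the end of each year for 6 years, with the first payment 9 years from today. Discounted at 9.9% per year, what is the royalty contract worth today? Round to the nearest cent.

R$76,716.29

PV at t=8 (ordinary 6-year annuity): 37375 × a(6|0.099) = 37375 × 4.368054 = 163,256.0012
PV₀ = 163,256.0012 / (1+0.099)^8 = 163,256.0012 / 2.128049 = 76,716.2941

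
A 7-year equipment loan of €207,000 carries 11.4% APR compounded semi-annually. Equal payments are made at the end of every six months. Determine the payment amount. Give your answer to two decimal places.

€21,858.25

i = 0.114/2 = 0.057 per half-year; n = 7·2 = 14.
Annuity-PV factor = 9.470109; PMT = 207000 / 9.470109 = 21,858.2485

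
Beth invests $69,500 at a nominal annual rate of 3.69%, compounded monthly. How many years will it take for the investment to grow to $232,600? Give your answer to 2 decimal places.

Periodic rate i = 0.0369/12 = 0.003075.
n = ln(232600/69500) / ln(1+0.003075) = ln(3.34676) / 0.003070 = 393.4471 months
= 393.4471/12 years

32.79 years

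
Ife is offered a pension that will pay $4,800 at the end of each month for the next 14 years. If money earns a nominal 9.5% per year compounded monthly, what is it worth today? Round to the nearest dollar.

$445,117

i = 0.095/12 = 0.00791667 per month; n = 14·12 = 168.
PV = 4800 × [1 − (1+0.00791667)^(−168)] / 0.00791667 = 4800 × 92.732722 = 445,117.0650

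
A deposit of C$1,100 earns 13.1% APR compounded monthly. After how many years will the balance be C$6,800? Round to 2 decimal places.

13.98 years

Periodic rate i = 0.131/12 = 0.0109167.
(1+i)^n = 6800/1100 = 6.18182, so n = ln 6.18182 / ln 1.01092 = 167.7744 months
= 167.7744/12 years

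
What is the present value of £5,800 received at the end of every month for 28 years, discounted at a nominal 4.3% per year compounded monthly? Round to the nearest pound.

With 12 periods per year: i = 0.00358333, n = 336.
PV = PMT · [1 − (1+i)^(−n)] / i = 5800 · 195.170755 = 1,131,990.3802

£1,131,990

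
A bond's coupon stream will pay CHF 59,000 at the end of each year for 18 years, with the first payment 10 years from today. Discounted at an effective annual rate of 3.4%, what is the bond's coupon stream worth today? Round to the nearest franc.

CHF 580,776

Value one period before first payment (t=9): 59000 × [1 − (1+0.034)^(−18)] / 0.034 = 59000 × 13.299693 = 784,681.8885
PV₀ = 784,681.8885 / (1+0.034)^9 = 784,681.8885 / 1.351092 = 580,776.1586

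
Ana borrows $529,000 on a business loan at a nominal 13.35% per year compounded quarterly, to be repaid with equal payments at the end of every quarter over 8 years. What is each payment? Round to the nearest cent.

$27,151.26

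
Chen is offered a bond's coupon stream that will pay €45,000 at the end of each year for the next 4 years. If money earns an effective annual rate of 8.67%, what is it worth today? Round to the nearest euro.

€146,850

Annuity factor a(4|0.0867) = 3.263326; PV = 45000 × 3.263326 = 146,849.6709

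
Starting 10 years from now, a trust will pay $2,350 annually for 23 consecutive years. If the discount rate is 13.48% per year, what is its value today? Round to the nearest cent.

Value one period before first payment (t=9): 2350 × [1 − (1+0.1348)^(−23)] / 0.1348 = 2350 × 7.013667 = 16,482.1185
Discount back 9 years: 16,482.1185 × (1+0.1348)^(−9) = 16,482.1185 × 0.320425 = 5,281.2787

$5,281.28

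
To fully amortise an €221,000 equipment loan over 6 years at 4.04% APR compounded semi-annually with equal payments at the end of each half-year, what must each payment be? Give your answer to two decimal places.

€20,923.35

Periodic rate i = 0.0404/2 = 0.0202; n = 6 × 2 = 12 periods.
Annuity-PV factor = 10.562363; PMT = 221000 / 10.562363 = 20,923.3476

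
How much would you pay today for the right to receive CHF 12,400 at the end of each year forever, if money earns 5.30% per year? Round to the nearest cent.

CHF 233,962.26

PV = C/r = 12400/0.053 = 233,962.2642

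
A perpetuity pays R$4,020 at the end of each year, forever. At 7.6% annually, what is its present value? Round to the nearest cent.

R$52,894.74

PV = PMT / i = 4020 / 0.076 = 52,894.7368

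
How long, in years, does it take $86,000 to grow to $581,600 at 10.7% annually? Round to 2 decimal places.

(1+i)^n = 581600/86000 = 6.76279, so n = ln 6.76279 / ln 1.107 = 18.8034 years

18.80 years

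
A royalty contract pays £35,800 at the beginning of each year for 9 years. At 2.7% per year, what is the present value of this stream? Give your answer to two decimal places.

Annuity factor a(9|0.027) × (1+i) = 8.109382; PV = 35800 × 8.109382 = 290,315.8811
(Beginning-of-period payments → annuity-due factor ×(1+i).)

£290,315.88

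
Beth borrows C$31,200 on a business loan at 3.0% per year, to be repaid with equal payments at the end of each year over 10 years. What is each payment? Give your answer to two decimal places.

PMT = 31200 / ( [1 − (1+0.03)^(−10)] / 0.03 ) = 31200 / 8.530203 = 3,657.5918

C$3,657.59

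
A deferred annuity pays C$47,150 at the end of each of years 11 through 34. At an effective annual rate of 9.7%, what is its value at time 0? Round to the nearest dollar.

C$171,717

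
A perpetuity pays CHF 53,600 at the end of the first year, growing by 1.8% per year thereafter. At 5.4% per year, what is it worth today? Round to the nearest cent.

PV = D₁/(r − g) = 53600/(0.054 − 0.018) = 1,488,888.8889

CHF 1,488,888.89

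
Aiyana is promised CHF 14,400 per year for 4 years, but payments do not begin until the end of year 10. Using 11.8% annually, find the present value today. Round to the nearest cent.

CHF 16,095.81

PV at t=9 (ordinary 4-year annuity): 14400 × a(4|0.118) = 14400 × 3.050188 = 43,922.7054
Discount back 9 years: 43,922.7054 × (1+0.118)^(−9) = 43,922.7054 × 0.366458 = 16,095.8105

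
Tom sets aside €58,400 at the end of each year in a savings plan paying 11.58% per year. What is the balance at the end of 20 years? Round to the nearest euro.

€4,008,330

Accumulation factor s(20|0.1158) = 68.635786; FV = 58400 × 68.635786 = 4,008,329.9055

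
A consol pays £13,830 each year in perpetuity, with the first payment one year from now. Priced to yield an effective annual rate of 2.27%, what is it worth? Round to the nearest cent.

£609,251.10

PV = C/r = 13830/0.0227 = 609,251.1013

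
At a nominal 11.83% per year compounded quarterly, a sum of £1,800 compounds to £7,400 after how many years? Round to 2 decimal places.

Periodic rate i = 0.1183/4 = 0.029575.
n = ln(7400/1800) / ln(1+0.029575) = ln(4.11111) / 0.029146 = 48.5037 quarters
= 48.5037/4 years

12.13 years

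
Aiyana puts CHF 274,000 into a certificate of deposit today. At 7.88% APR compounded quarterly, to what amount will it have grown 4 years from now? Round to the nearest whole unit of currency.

Periodic rate i = 0.0788/4 = 0.0197; n = 4 × 4 = 16 periods.
FV = 274,000 × (1 + 0.0197)^16 = 374,377.0964

CHF 374,377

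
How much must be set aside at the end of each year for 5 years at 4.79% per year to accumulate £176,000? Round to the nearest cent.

FV-annuity factor = 5.502499; PMT = 176000 / 5.502499 = 31,985.4677

£31,985.47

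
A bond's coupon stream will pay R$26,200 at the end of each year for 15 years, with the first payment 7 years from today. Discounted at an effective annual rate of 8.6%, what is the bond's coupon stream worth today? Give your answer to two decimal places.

Value one period before first payment (t=6): 26200 × [1 − (1+0.086)^(−15)] / 0.086 = 26200 × 8.254613 = 216,270.8649
Discount back 6 years: 216,270.8649 × (1+0.086)^(−6) = 216,270.8649 × 0.609566 = 131,831.4611

R$131,831.46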